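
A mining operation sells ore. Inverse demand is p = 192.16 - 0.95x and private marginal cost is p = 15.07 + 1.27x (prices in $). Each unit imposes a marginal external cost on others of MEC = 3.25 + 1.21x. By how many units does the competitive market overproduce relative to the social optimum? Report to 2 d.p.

29.09 units

Market equilibrium (private): 15.07 + 1.27x = 192.16 - 0.95x → x_m = 79.7703.
Social marginal cost = private MC + MEC = 18.32 + 2.48x.
Set SMC = demand: 18.32 + 2.48x = 192.16 - 0.95x → x* = 50.6822.
Gap = |79.7703 − 50.6822| = 29.0881.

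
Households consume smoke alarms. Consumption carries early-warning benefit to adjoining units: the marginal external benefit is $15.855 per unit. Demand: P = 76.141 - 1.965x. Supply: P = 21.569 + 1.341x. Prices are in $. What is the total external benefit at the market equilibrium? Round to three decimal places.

$261.718

Market equilibrium (private): 21.569 + 1.341x = 76.141 - 1.965x → x_m = 16.5070.
Total external benefit = MEB × x_m = 15.855 × 16.5070 = 261.7185.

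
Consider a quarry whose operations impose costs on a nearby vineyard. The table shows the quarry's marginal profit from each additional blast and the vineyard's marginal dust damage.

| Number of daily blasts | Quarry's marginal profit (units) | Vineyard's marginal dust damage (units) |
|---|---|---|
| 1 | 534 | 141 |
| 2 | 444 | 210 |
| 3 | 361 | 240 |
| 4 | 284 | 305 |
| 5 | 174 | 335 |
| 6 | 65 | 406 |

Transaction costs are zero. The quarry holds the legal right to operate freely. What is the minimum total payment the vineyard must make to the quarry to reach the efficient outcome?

523

Left alone the quarry would choose level 6 (marginal profit stays positive).
Efficient level: k* = 3 (marginal profit ≥ marginal dust damage through 3).
The vineyard must at least cover the quarry's forgone profit from cutting 6→3: 284 + 174 + 65 = 523.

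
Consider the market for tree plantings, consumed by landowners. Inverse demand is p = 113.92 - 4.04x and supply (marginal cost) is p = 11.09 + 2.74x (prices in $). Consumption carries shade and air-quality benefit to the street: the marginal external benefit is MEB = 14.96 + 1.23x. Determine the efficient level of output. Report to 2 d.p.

Social marginal benefit = demand + MEB = 128.88 - 2.81x.
Set SMB = MC: 128.88 - 2.81x = 11.09 + 2.74x → x* = 21.2234.

x* = 21.22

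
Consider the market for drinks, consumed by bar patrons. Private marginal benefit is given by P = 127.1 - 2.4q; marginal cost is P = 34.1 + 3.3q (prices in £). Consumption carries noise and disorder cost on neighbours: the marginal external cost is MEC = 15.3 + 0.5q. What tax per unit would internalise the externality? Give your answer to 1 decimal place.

tax = £21.6 per unit

Social marginal benefit = demand − MEC = 111.8 - 2.9q.
Set SMB = MC: 111.8 - 2.9q = 34.1 + 3.3q → q* = 12.5323.
The Pigouvian tax equals MEC at q*: 15.3 + 0.5×12.5323 = 21.5662.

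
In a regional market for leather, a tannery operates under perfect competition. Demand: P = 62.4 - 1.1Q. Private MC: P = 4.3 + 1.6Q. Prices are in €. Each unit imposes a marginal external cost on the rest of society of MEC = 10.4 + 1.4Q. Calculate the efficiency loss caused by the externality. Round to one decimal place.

DWL = €200.3

Market equilibrium (private): 4.3 + 1.6Q = 62.4 - 1.1Q → Q_m = 21.5185.
Social marginal cost = private MC + MEC = 14.7 + 3.0Q.
Set SMC = demand: 14.7 + 3.0Q = 62.4 - 1.1Q → Q* = 11.6341.
The loss is the area between SMC and demand from Q* to Q_m; with linear curves that's a triangle of height MEC(Q_m).
DWL = ½ × 9.8844 × 40.5259 = 200.2871.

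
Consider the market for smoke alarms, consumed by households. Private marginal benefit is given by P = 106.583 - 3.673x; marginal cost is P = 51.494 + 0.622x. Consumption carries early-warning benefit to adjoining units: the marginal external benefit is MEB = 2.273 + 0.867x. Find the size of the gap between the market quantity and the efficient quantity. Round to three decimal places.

3.907 units

Market equilibrium (private): 51.494 + 0.622x = 106.583 - 3.673x → x_m = 12.8263.
Social marginal benefit = demand + MEB = 108.856 - 2.806x.
Set SMB = MC: 108.856 - 2.806x = 51.494 + 0.622x → x* = 16.7334.
Gap = |12.8263 − 16.7334| = 3.9071.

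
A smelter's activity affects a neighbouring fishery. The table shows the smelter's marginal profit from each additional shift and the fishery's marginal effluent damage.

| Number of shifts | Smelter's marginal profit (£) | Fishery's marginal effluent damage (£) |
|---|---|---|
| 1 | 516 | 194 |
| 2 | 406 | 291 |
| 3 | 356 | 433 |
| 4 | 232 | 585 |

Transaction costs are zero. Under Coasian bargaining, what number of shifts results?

2

Bargaining reaches the level where marginal profit last exceeds marginal effluent damage.
That holds through level 2 (406 ≥ 291) but not at 3 (356 < 433).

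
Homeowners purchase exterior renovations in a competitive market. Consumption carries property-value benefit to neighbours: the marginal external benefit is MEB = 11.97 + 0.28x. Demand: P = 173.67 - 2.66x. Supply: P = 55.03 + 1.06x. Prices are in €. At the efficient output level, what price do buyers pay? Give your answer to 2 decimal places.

P = €72.68

Social marginal benefit = demand + MEB = 185.64 - 2.38x.
Set SMB = MC: 185.64 - 2.38x = 55.03 + 1.06x → x* = 37.9680.
Consumer price on the demand curve at x*: 173.67 − 2.66×37.9680 = 72.6751.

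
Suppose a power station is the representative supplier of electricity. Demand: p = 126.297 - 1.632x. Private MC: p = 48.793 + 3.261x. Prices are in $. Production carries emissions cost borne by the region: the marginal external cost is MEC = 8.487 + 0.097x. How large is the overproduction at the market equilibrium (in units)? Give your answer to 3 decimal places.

2.009 units

Market equilibrium (private): 48.793 + 3.261x = 126.297 - 1.632x → x_m = 15.8398.
Social marginal cost = private MC + MEC = 57.280 + 3.358x.
Set SMC = demand: 57.280 + 3.358x = 126.297 - 1.632x → x* = 13.8311.
Gap = |15.8398 − 13.8311| = 2.0087.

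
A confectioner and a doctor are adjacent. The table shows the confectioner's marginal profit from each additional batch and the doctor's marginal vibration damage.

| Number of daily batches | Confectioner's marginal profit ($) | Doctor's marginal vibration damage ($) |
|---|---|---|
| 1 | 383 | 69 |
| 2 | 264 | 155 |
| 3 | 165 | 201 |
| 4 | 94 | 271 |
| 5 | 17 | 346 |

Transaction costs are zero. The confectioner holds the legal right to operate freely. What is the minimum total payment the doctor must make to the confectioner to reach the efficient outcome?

$276

Left alone the confectioner would choose level 5 (marginal profit stays positive).
Efficient level: k* = 2 (marginal profit ≥ marginal vibration damage through 2).
The doctor must at least cover the confectioner's forgone profit from cutting 5→2: 165 + 94 + 17 = 276.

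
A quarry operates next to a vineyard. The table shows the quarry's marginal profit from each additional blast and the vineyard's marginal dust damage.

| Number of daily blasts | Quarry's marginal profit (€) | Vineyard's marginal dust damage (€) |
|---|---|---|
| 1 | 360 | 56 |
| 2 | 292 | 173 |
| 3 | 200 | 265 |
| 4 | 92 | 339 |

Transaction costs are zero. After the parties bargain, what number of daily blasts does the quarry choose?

2

Bargaining reaches the level where marginal profit last exceeds marginal dust damage.
That holds through level 2 (292 ≥ 173) but not at 3 (200 < 265).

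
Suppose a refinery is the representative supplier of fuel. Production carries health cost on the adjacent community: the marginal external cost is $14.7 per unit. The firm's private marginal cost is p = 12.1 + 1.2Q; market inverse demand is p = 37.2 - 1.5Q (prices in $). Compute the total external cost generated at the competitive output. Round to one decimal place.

$136.7

Market equilibrium (private): 12.1 + 1.2Q = 37.2 - 1.5Q → Q_m = 9.2963.
Total external cost = MEC × Q_m = 14.7 × 9.2963 = 136.6556.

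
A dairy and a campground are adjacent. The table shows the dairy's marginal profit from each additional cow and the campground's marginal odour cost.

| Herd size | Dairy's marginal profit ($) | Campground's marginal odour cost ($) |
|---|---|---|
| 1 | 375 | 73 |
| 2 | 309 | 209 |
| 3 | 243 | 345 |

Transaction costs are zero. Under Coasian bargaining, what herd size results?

Bargaining reaches the level where marginal profit last exceeds marginal odour cost.
That holds through level 2 (309 ≥ 209) but not at 3 (243 < 345).

2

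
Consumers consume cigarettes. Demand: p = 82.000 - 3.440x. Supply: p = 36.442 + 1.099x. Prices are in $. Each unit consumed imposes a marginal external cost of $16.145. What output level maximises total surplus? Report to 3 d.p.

x* = 6.480

Social marginal benefit = demand − MEC = 65.855 - 3.440x.
Set SMB = MC: 65.855 - 3.440x = 36.442 + 1.099x → x* = 6.4801.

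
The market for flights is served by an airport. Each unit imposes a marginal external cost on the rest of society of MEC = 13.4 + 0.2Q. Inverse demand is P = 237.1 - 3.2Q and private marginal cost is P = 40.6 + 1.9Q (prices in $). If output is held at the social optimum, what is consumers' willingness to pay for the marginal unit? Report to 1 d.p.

Social marginal cost = private MC + MEC = 54.0 + 2.1Q.
Set SMC = demand: 54.0 + 2.1Q = 237.1 - 3.2Q → Q* = 34.5472.
Consumer price on the demand curve at Q*: 237.1 − 3.2×34.5472 = 126.5490.

P = $126.5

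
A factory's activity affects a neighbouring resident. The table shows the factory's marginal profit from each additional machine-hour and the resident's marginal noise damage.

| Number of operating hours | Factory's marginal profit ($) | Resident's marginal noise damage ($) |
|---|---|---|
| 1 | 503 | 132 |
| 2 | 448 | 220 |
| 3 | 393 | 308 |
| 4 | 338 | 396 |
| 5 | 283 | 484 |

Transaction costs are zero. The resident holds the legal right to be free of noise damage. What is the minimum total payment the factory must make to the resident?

Efficient level: marginal profit ≥ marginal noise damage through level 3, so k* = 3.
With the resident holding the right, the factory must at least compensate total damage at k*: 132 + 220 + 308 = 660.

$660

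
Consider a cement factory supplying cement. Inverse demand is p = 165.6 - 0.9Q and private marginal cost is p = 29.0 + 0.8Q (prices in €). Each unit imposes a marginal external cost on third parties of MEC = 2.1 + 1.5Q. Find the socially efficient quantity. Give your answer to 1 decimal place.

Q* = 42.0

Social marginal cost = private MC + MEC = 31.1 + 2.3Q.
Set SMC = demand: 31.1 + 2.3Q = 165.6 - 0.9Q → Q* = 42.0313.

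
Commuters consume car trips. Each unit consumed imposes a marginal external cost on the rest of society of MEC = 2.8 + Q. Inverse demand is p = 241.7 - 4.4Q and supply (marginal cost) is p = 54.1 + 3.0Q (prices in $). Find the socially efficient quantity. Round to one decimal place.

Social marginal benefit = demand − MEC = 238.9 - 5.4Q.
Set SMB = MC: 238.9 - 5.4Q = 54.1 + 3.0Q → Q* = 22.0000.

Q* = 22.0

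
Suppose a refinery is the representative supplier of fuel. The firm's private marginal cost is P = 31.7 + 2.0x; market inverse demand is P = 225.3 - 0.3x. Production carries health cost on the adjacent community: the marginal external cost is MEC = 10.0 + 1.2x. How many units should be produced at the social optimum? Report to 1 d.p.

x* = 52.5

Social marginal cost = private MC + MEC = 41.7 + 3.2x.
Set SMC = demand: 41.7 + 3.2x = 225.3 - 0.3x → x* = 52.4571.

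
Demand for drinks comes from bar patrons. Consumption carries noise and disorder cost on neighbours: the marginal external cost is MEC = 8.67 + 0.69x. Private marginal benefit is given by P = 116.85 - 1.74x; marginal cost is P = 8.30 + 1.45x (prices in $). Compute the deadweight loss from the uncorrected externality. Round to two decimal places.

DWL = $133.19

Market equilibrium (private): 8.30 + 1.45x = 116.85 - 1.74x → x_m = 34.0282.
Social marginal benefit = demand − MEC = 108.18 - 2.43x.
Set SMB = MC: 108.18 - 2.43x = 8.30 + 1.45x → x* = 25.7423.
Height of the DWL triangle at x_m is MC(x_m) − SMB(x_m) = MEC(x_m) = 32.1495.
DWL = ½ × 8.2859 × 32.1495 = 133.1938.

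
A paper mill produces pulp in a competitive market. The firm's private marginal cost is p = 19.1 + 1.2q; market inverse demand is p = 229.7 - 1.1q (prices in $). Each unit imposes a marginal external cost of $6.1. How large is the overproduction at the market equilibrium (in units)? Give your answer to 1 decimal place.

Market equilibrium (private): 19.1 + 1.2q = 229.7 - 1.1q → q_m = 91.5652.
Social marginal cost = private MC + MEC = 25.2 + 1.2q.
Set SMC = demand: 25.2 + 1.2q = 229.7 - 1.1q → q* = 88.9130.
Gap = |91.5652 − 88.9130| = 2.6522.

2.7 units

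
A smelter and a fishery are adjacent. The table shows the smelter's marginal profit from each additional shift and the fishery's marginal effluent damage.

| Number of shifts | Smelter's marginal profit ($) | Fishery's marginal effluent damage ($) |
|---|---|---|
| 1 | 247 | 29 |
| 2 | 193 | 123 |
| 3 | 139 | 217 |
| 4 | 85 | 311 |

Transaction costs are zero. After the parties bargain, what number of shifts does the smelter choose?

2

Bargaining reaches the level where marginal profit last exceeds marginal effluent damage.
That holds through level 2 (193 ≥ 123) but not at 3 (139 < 217).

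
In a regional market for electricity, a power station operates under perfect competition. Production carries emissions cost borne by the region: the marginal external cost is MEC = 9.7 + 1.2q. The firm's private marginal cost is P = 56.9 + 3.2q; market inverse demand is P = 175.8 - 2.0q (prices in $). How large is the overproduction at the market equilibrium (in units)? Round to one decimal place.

Market equilibrium (private): 56.9 + 3.2q = 175.8 - 2.0q → q_m = 22.8654.
Social marginal cost = private MC + MEC = 66.6 + 4.4q.
Set SMC = demand: 66.6 + 4.4q = 175.8 - 2.0q → q* = 17.0625.
Gap = |22.8654 − 17.0625| = 5.8029.

5.8 units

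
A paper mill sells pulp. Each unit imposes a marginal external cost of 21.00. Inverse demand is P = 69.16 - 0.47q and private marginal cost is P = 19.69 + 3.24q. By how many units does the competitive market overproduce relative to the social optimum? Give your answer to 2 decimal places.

Market equilibrium (private): 19.69 + 3.24q = 69.16 - 0.47q → q_m = 13.3342.
Social marginal cost = private MC + MEC = 40.69 + 3.24q.
Set SMC = demand: 40.69 + 3.24q = 69.16 - 0.47q → q* = 7.6739.
Gap = |13.3342 − 7.6739| = 5.6603.

5.66 units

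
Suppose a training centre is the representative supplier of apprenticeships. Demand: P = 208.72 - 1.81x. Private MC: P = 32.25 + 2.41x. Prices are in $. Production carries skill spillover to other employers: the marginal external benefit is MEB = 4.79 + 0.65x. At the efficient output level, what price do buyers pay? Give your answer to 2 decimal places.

Social marginal cost = private MC − MEB = 27.46 + 1.76x.
Set SMC = demand: 27.46 + 1.76x = 208.72 - 1.81x → x* = 50.7731.
Consumer price on the demand curve at x*: 208.72 − 1.81×50.7731 = 116.8207.

P = $116.82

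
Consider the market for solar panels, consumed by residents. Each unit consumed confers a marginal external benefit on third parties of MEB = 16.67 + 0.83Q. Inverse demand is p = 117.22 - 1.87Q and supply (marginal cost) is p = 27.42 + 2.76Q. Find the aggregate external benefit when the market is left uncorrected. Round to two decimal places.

479.43

Market equilibrium (private): 27.42 + 2.76Q = 117.22 - 1.87Q → Q_m = 19.3952.
Total external benefit = ∫₀^{Q_m} (16.67 + 0.83Q) dQ = 16.67×19.3952 + ½×0.83×19.3952² = 479.4301.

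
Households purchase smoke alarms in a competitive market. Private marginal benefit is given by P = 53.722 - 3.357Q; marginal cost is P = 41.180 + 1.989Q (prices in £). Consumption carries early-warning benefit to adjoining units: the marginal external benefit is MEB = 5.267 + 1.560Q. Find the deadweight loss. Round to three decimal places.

Market equilibrium (private): 41.180 + 1.989Q = 53.722 - 3.357Q → Q_m = 2.3461.
Social marginal benefit = demand + MEB = 58.989 - 1.797Q.
Set SMB = MC: 58.989 - 1.797Q = 41.180 + 1.989Q → Q* = 4.7039.
Height of the DWL triangle at Q_m is SMB(Q_m) − MC(Q_m) = MEB(Q_m) = 8.9268.
DWL = ½ × 2.3578 × 8.9268 = 10.5238.

DWL = £10.524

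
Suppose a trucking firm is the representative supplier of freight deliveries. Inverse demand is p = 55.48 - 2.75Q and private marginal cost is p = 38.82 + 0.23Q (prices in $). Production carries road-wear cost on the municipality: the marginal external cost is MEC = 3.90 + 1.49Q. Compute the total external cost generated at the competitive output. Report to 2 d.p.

Market equilibrium (private): 38.82 + 0.23Q = 55.48 - 2.75Q → Q_m = 5.5906.
Total external cost = ∫₀^{Q_m} (3.90 + 1.49Q) dQ = 3.90×5.5906 + ½×1.49×5.5906² = 45.0882.

$45.09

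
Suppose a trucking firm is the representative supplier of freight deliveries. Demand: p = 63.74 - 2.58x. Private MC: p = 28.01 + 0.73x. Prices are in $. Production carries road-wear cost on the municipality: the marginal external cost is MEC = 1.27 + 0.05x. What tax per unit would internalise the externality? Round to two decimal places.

Social marginal cost = private MC + MEC = 29.28 + 0.78x.
Set SMC = demand: 29.28 + 0.78x = 63.74 - 2.58x → x* = 10.2560.
The Pigouvian tax equals MEC at x*: 1.27 + 0.05×10.2560 = 1.7828.

tax = $1.78 per unit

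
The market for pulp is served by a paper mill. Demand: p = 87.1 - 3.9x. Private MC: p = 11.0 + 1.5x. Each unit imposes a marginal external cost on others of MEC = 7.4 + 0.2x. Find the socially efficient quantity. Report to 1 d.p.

x* = 12.3

Social marginal cost = private MC + MEC = 18.4 + 1.7x.
Set SMC = demand: 18.4 + 1.7x = 87.1 - 3.9x → x* = 12.2679.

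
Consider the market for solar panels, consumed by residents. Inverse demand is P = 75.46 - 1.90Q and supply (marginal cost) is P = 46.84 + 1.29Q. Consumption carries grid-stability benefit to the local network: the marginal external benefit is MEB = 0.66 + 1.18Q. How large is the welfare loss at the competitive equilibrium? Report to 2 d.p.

Market equilibrium (private): 46.84 + 1.29Q = 75.46 - 1.90Q → Q_m = 8.9718.
Social marginal benefit = demand + MEB = 76.12 - 0.72Q.
Set SMB = MC: 76.12 - 0.72Q = 46.84 + 1.29Q → Q* = 14.5672.
The welfare-loss triangle has base |Q_m − Q*| and height MEB(Q_m) (the vertical gap between SMB and MC is zero at Q* and MEB at Q_m).
DWL = ½ × 5.5954 × 11.2467 = 31.4649.

DWL = 31.46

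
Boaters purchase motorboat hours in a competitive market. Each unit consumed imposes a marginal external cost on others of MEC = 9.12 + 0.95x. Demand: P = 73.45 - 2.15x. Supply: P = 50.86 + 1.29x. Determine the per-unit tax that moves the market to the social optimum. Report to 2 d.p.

tax = 12.03 per unit

Social marginal benefit = demand − MEC = 64.33 - 3.10x.
Set SMB = MC: 64.33 - 3.10x = 50.86 + 1.29x → x* = 3.0683.
The Pigouvian tax equals MEC at x*: 9.12 + 0.95×3.0683 = 12.0349.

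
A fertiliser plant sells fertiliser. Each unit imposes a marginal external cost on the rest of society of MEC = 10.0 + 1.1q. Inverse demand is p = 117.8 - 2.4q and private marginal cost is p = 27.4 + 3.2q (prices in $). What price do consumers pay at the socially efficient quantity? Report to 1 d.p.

P = $89.0

Social marginal cost = private MC + MEC = 37.4 + 4.3q.
Set SMC = demand: 37.4 + 4.3q = 117.8 - 2.4q → q* = 12.0000.
Consumer price on the demand curve at q*: 117.8 − 2.4×12.0000 = 89.0000.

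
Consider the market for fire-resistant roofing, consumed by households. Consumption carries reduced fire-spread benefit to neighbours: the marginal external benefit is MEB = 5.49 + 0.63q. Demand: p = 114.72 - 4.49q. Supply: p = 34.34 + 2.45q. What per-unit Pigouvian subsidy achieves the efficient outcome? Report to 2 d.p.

Social marginal benefit = demand + MEB = 120.21 - 3.86q.
Set SMB = MC: 120.21 - 3.86q = 34.34 + 2.45q → q* = 13.6086.
The Pigouvian subsidy equals MEB at q*: 5.49 + 0.63×13.6086 = 14.0634.

subsidy = 14.06 per unit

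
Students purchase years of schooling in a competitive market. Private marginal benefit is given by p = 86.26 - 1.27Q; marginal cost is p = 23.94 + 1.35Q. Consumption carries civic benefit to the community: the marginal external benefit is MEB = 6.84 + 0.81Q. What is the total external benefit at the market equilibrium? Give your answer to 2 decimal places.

Market equilibrium (private): 23.94 + 1.35Q = 86.26 - 1.27Q → Q_m = 23.7863.
Total external benefit = ∫₀^{Q_m} (6.84 + 0.81Q) dQ = 6.84×23.7863 + ½×0.81×23.7863² = 391.8425.

391.84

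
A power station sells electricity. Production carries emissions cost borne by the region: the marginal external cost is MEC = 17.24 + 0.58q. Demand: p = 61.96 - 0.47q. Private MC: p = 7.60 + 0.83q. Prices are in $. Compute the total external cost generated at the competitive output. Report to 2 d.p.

$1227.97

Market equilibrium (private): 7.60 + 0.83q = 61.96 - 0.47q → q_m = 41.8154.
Total external cost = ∫₀^{q_m} (17.24 + 0.58q) dq = 17.24×41.8154 + ½×0.58×41.8154² = 1227.9705.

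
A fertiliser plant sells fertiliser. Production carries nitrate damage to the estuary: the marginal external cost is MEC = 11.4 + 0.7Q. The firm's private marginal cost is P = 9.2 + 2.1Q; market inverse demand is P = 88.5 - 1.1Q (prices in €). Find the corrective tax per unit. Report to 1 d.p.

Social marginal cost = private MC + MEC = 20.6 + 2.8Q.
Set SMC = demand: 20.6 + 2.8Q = 88.5 - 1.1Q → Q* = 17.4103.
The Pigouvian tax equals MEC at Q*: 11.4 + 0.7×17.4103 = 23.5872.

tax = €23.6 per unit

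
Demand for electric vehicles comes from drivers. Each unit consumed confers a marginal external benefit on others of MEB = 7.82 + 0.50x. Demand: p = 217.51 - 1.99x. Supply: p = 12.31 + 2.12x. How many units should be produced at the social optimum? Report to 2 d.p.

Social marginal benefit = demand + MEB = 225.33 - 1.49x.
Set SMB = MC: 225.33 - 1.49x = 12.31 + 2.12x → x* = 59.0083.

x* = 59.01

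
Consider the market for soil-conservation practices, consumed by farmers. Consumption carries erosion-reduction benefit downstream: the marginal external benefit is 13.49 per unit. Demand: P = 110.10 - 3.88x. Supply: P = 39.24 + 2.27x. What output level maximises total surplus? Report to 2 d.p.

Social marginal benefit = demand + MEB = 123.59 - 3.88x.
Set SMB = MC: 123.59 - 3.88x = 39.24 + 2.27x → x* = 13.7154.

x* = 13.72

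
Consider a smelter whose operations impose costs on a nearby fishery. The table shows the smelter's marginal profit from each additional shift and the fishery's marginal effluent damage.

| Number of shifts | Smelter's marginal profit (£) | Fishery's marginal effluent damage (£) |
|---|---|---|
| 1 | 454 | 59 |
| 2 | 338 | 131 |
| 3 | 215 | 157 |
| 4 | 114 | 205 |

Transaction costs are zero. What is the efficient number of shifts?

3

Bargaining reaches the level where marginal profit last exceeds marginal effluent damage.
That holds through level 3 (215 ≥ 157) but not at 4 (114 < 205).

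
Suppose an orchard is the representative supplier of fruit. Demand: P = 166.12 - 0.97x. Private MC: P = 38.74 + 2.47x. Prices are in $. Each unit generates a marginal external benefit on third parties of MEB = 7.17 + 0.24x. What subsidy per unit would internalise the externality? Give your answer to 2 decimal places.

Social marginal cost = private MC − MEB = 31.57 + 2.23x.
Set SMC = demand: 31.57 + 2.23x = 166.12 - 0.97x → x* = 42.0469.
The Pigouvian subsidy equals MEB at x*: 7.17 + 0.24×42.0469 = 17.2613.

subsidy = $17.26 per unit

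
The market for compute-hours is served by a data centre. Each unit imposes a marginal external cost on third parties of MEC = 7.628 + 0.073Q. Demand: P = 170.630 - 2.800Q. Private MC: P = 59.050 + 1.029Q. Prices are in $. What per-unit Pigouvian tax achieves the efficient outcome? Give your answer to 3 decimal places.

Social marginal cost = private MC + MEC = 66.678 + 1.102Q.
Set SMC = demand: 66.678 + 1.102Q = 170.630 - 2.800Q → Q* = 26.6407.
The Pigouvian tax equals MEC at Q*: 7.628 + 0.073×26.6407 = 9.5728.

tax = $9.573 per unit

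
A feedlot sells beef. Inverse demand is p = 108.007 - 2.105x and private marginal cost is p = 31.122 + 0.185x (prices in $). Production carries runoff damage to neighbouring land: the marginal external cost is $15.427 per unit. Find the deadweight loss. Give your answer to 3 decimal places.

DWL = $51.963

Market equilibrium (private): 31.122 + 0.185x = 108.007 - 2.105x → x_m = 33.5742.
Social marginal cost = private MC + MEC = 46.549 + 0.185x.
Set SMC = demand: 46.549 + 0.185x = 108.007 - 2.105x → x* = 26.8376.
The loss is the area between SMC and demand from x* to x_m; with linear curves that's a triangle of height MEC(x_m).
DWL = ½ × 6.7366 × 15.4270 = 51.9628.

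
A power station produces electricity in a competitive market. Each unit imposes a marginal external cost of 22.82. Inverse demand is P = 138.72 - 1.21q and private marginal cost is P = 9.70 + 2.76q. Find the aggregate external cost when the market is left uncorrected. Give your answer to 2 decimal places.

741.62

Market equilibrium (private): 9.70 + 2.76q = 138.72 - 1.21q → q_m = 32.4987.
Total external cost = MEC × q_m = 22.82 × 32.4987 = 741.6203.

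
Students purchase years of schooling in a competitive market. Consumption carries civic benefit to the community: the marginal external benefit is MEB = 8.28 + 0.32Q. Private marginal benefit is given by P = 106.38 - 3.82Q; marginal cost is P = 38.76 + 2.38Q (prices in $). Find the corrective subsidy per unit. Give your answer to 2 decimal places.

Social marginal benefit = demand + MEB = 114.66 - 3.50Q.
Set SMB = MC: 114.66 - 3.50Q = 38.76 + 2.38Q → Q* = 12.9082.
The Pigouvian subsidy equals MEB at Q*: 8.28 + 0.32×12.9082 = 12.4106.

subsidy = $12.41 per unit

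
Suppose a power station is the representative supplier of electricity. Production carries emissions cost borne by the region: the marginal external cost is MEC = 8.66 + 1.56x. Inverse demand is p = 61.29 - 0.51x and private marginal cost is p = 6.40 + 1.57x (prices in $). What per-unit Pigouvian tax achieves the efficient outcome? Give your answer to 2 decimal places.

tax = $28.47 per unit

Social marginal cost = private MC + MEC = 15.06 + 3.13x.
Set SMC = demand: 15.06 + 3.13x = 61.29 - 0.51x → x* = 12.7005.
The Pigouvian tax equals MEC at x*: 8.66 + 1.56×12.7005 = 28.4728.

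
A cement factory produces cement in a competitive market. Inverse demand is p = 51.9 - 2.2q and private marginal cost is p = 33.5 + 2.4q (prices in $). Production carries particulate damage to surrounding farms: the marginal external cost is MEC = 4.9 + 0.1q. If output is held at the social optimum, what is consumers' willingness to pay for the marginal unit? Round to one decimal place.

Social marginal cost = private MC + MEC = 38.4 + 2.5q.
Set SMC = demand: 38.4 + 2.5q = 51.9 - 2.2q → q* = 2.8723.
Consumer price on the demand curve at q*: 51.9 − 2.2×2.8723 = 45.5809.

P = $45.6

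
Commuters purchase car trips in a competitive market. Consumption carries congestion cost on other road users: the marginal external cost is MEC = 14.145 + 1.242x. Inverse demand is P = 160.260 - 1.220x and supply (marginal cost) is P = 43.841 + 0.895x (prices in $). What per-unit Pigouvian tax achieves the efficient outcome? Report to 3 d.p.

Social marginal benefit = demand − MEC = 146.115 - 2.462x.
Set SMB = MC: 146.115 - 2.462x = 43.841 + 0.895x → x* = 30.4659.
The Pigouvian tax equals MEC at x*: 14.145 + 1.242×30.4659 = 51.9836.

tax = $51.984 per unit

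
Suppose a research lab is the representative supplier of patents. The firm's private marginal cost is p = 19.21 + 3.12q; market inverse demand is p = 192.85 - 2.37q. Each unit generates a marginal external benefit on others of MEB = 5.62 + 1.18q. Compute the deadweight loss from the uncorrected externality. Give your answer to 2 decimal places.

DWL = 213.92

Market equilibrium (private): 19.21 + 3.12q = 192.85 - 2.37q → q_m = 31.6284.
Social marginal cost = private MC − MEB = 13.59 + 1.94q.
Set SMC = demand: 13.59 + 1.94q = 192.85 - 2.37q → q* = 41.5916.
The loss is the area between SMC and demand from q* to q_m; with linear curves that's a triangle of height MEB(q_m).
DWL = ½ × 9.9632 × 42.9415 = 213.9174.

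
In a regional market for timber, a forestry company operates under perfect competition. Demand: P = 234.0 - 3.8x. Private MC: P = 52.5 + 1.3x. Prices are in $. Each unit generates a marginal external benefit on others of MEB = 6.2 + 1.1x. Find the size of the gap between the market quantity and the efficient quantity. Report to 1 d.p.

11.3 units

Market equilibrium (private): 52.5 + 1.3x = 234.0 - 3.8x → x_m = 35.5882.
Social marginal cost = private MC − MEB = 46.3 + 0.2x.
Set SMC = demand: 46.3 + 0.2x = 234.0 - 3.8x → x* = 46.9250.
Gap = |35.5882 − 46.9250| = 11.3368.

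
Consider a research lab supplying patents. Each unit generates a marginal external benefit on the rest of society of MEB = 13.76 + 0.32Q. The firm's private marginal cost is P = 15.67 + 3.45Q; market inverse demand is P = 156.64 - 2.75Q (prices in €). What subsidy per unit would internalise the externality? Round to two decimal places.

Social marginal cost = private MC − MEB = 1.91 + 3.13Q.
Set SMC = demand: 1.91 + 3.13Q = 156.64 - 2.75Q → Q* = 26.3146.
The Pigouvian subsidy equals MEB at Q*: 13.76 + 0.32×26.3146 = 22.1807.

subsidy = €22.18 per unit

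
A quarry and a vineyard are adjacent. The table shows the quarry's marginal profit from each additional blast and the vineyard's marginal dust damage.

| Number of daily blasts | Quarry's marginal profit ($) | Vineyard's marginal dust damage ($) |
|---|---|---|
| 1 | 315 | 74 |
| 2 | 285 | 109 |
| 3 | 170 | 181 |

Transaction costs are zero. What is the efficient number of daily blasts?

Bargaining reaches the level where marginal profit last exceeds marginal dust damage.
That holds through level 2 (285 ≥ 109) but not at 3 (170 < 181).

2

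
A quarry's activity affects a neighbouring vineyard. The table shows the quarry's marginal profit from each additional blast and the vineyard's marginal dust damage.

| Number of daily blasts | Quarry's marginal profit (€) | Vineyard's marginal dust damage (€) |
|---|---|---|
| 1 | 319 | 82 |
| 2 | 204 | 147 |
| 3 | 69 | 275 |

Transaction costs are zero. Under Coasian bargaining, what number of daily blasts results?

2

Bargaining reaches the level where marginal profit last exceeds marginal dust damage.
That holds through level 2 (204 ≥ 147) but not at 3 (69 < 275).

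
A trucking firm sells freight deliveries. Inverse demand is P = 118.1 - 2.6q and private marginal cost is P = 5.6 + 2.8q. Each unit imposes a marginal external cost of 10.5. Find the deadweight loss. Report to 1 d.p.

DWL = 10.2

Market equilibrium (private): 5.6 + 2.8q = 118.1 - 2.6q → q_m = 20.8333.
Social marginal cost = private MC + MEC = 16.1 + 2.8q.
Set SMC = demand: 16.1 + 2.8q = 118.1 - 2.6q → q* = 18.8889.
Between q* and q_m the wedge SMC − demand runs linearly from 0 to MEC(q_m), so the loss is a triangle.
DWL = ½ × 1.9444 × 10.5000 = 10.2081.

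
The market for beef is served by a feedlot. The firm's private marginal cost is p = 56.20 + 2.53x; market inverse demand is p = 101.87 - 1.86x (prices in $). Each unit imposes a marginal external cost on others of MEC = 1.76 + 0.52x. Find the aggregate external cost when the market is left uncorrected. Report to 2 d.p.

Market equilibrium (private): 56.20 + 2.53x = 101.87 - 1.86x → x_m = 10.4032.
Total external cost = ∫₀^{x_m} (1.76 + 0.52x) dx = 1.76×10.4032 + ½×0.52×10.4032² = 46.4485.

$46.45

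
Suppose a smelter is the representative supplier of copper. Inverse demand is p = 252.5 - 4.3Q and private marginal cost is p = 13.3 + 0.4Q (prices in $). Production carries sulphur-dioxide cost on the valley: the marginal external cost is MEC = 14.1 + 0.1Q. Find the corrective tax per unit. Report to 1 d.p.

Social marginal cost = private MC + MEC = 27.4 + 0.5Q.
Set SMC = demand: 27.4 + 0.5Q = 252.5 - 4.3Q → Q* = 46.8958.
The Pigouvian tax equals MEC at Q*: 14.1 + 0.1×46.8958 = 18.7896.

tax = $18.8 per unit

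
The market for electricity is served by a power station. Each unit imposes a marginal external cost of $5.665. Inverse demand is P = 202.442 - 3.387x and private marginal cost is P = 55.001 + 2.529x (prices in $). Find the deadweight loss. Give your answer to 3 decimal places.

Market equilibrium (private): 55.001 + 2.529x = 202.442 - 3.387x → x_m = 24.9224.
Social marginal cost = private MC + MEC = 60.666 + 2.529x.
Set SMC = demand: 60.666 + 2.529x = 202.442 - 3.387x → x* = 23.9648.
The welfare-loss triangle has base |x_m − x*| and height MEC(x_m) (the vertical gap between SMC and demand is zero at x* and MEC at x_m).
DWL = ½ × 0.9576 × 5.6650 = 2.7124.

DWL = $2.712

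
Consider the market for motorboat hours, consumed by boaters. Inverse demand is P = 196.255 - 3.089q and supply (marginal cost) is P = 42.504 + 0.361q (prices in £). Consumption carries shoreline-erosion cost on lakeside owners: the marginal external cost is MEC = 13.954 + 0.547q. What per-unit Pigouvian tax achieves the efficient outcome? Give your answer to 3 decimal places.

Social marginal benefit = demand − MEC = 182.301 - 3.636q.
Set SMB = MC: 182.301 - 3.636q = 42.504 + 0.361q → q* = 34.9755.
The Pigouvian tax equals MEC at q*: 13.954 + 0.547×34.9755 = 33.0856.

tax = £33.086 per unit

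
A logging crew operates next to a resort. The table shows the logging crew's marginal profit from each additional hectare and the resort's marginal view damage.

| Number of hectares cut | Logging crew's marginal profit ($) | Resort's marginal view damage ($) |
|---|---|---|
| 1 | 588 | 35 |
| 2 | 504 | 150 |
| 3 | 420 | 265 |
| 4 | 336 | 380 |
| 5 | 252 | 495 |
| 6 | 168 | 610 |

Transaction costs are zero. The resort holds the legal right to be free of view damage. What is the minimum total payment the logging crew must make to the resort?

Efficient level: marginal profit ≥ marginal view damage through level 3, so k* = 3.
With the resort holding the right, the logging crew must at least compensate total damage at k*: 35 + 150 + 265 = 450.

$450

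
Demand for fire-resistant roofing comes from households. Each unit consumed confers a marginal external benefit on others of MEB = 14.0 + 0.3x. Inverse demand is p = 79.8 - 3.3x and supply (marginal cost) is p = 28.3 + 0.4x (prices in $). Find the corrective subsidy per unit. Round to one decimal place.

subsidy = $19.8 per unit

Social marginal benefit = demand + MEB = 93.8 - 3.0x.
Set SMB = MC: 93.8 - 3.0x = 28.3 + 0.4x → x* = 19.2647.
The Pigouvian subsidy equals MEB at x*: 14.0 + 0.3×19.2647 = 19.7794.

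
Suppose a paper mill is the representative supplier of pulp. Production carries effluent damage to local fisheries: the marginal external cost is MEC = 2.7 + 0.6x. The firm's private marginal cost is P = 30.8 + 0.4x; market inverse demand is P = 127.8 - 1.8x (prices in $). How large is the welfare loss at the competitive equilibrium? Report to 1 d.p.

DWL = $151.8

Market equilibrium (private): 30.8 + 0.4x = 127.8 - 1.8x → x_m = 44.0909.
Social marginal cost = private MC + MEC = 33.5 + x.
Set SMC = demand: 33.5 + x = 127.8 - 1.8x → x* = 33.6786.
The welfare-loss triangle has base |x_m − x*| and height MEC(x_m) (the vertical gap between SMC and demand is zero at x* and MEC at x_m).
DWL = ½ × 10.4123 × 29.1545 = 151.7827.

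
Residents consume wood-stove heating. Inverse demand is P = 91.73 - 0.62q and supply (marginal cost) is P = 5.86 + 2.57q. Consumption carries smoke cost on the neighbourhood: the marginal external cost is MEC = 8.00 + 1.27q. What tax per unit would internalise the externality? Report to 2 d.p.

tax = 30.17 per unit

Social marginal benefit = demand − MEC = 83.73 - 1.89q.
Set SMB = MC: 83.73 - 1.89q = 5.86 + 2.57q → q* = 17.4596.
The Pigouvian tax equals MEC at q*: 8.00 + 1.27×17.4596 = 30.1737.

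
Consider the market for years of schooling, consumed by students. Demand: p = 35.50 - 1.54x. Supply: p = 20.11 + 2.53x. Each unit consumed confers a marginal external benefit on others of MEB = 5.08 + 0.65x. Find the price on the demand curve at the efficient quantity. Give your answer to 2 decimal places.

P = 26.28

Social marginal benefit = demand + MEB = 40.58 - 0.89x.
Set SMB = MC: 40.58 - 0.89x = 20.11 + 2.53x → x* = 5.9854.
Consumer price on the demand curve at x*: 35.50 − 1.54×5.9854 = 26.2825.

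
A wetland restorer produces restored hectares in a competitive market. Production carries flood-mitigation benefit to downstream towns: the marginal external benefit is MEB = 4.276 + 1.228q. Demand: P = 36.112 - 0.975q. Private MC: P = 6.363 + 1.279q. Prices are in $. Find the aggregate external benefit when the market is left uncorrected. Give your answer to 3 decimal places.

Market equilibrium (private): 6.363 + 1.279q = 36.112 - 0.975q → q_m = 13.1983.
Total external benefit = ∫₀^{q_m} (4.276 + 1.228q) dq = 4.276×13.1983 + ½×1.228×13.1983² = 163.3917.

$163.392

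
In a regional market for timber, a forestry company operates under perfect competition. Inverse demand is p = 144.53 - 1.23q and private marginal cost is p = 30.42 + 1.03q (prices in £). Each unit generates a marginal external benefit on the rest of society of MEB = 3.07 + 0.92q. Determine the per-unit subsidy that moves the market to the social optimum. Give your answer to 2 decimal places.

subsidy = £83.52 per unit

Social marginal cost = private MC − MEB = 27.35 + 0.11q.
Set SMC = demand: 27.35 + 0.11q = 144.53 - 1.23q → q* = 87.4478.
The Pigouvian subsidy equals MEB at q*: 3.07 + 0.92×87.4478 = 83.5220.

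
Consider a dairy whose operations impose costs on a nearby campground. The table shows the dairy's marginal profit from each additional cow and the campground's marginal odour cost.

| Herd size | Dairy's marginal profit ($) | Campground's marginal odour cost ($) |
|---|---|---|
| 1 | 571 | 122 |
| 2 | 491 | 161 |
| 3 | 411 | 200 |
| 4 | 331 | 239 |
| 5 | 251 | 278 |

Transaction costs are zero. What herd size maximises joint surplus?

4

Bargaining reaches the level where marginal profit last exceeds marginal odour cost.
That holds through level 4 (331 ≥ 239) but not at 5 (251 < 278).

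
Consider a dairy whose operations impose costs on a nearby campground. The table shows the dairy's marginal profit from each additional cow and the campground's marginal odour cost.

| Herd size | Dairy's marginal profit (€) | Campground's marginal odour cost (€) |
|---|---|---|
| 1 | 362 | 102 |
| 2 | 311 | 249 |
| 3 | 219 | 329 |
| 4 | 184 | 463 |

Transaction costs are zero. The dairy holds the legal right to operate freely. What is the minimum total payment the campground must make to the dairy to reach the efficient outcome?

€403

Left alone the dairy would choose level 4 (marginal profit stays positive).
Efficient level: k* = 2 (marginal profit ≥ marginal odour cost through 2).
The campground must at least cover the dairy's forgone profit from cutting 4→2: 219 + 184 = 403.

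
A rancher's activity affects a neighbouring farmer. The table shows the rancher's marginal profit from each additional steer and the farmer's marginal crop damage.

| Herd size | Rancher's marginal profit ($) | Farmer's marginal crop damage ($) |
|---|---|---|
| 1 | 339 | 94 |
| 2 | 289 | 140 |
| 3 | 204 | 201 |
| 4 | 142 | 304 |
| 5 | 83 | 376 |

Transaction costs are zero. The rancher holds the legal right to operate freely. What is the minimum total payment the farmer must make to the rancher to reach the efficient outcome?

$225

Left alone the rancher would choose level 5 (marginal profit stays positive).
Efficient level: k* = 3 (marginal profit ≥ marginal crop damage through 3).
The farmer must at least cover the rancher's forgone profit from cutting 5→3: 142 + 83 = 225.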